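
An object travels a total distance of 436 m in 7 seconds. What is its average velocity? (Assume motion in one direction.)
v_avg = Δd / Δt = 436 / 7 = 62.29 m/s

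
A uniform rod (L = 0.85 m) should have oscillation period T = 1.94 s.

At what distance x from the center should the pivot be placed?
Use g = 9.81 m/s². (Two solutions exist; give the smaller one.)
T = 2π√((L²/12 + x²)/(gx)). Let c = T²g/(4π²) = 0.9352.
x² − cx + L²/12 = 0 → x = (c − √(c² − L²/3))/2 = 0.06955 m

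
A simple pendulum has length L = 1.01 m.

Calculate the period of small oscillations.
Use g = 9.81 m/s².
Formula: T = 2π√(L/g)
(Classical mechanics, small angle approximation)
T = 2π√(L/g) = 2π√(1.01/9.81) = 2.016 s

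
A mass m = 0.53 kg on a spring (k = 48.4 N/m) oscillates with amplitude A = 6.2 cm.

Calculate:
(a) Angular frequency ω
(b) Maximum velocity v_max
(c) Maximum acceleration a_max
ω = √(k/m) = √(48.4/0.53) = 9.556 rad/s
v_max = ωA = 9.556×0.062 = 0.5925 m/s
a_max = ω²A = 9.556²×0.062 = 5.662 m/s²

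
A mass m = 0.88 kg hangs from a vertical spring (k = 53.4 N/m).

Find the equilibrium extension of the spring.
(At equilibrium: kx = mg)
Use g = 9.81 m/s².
x_eq = mg/k = 0.88×9.81/53.4 = 0.1617 m = 16.17 cm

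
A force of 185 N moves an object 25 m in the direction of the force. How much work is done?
W = Fd = 185×25 = 4625.0 J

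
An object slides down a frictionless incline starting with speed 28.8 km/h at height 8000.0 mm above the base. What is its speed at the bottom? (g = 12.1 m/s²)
½mv₀² + mgh = ½mv² → v = √(v₀² + 2gh) = √(8² + 2×12.1×8) = 16.05 m/s = 57.78 km/h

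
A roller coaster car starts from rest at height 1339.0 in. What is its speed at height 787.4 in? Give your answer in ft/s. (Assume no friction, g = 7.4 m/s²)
mgh₁ = ½mv₂² + mgh₂ → v₂ = √(2g(h₁−h₂)) = √(2×7.4×(34.01−20)) = 14.4 m/s = 47.24 ft/s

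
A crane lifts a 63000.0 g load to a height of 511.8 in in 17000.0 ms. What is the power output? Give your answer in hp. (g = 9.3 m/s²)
W = mgh = 63×9.3×13 = 7617 J
P = W/t = 7617/17 = 448 W = 0.6008 hp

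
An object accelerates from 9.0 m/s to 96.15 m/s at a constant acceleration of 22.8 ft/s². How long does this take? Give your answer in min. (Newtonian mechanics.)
t = (v - v₀)/a (with unit conversion) = 0.209 min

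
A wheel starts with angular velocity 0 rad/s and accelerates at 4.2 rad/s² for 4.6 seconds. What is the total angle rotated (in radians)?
θ = ω₀t + ½αt² = 0×4.6 + ½×4.2×4.6² = 44.44 rad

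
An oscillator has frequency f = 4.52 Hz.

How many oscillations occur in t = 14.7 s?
n = f×t = 4.52×14.7 = 66.44 oscillations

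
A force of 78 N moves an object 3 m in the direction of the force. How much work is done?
W = Fd = 78×3 = 234.0 J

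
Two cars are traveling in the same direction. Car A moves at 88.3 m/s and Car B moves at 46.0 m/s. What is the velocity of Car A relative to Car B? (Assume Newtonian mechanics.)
v_rel = v_A - v_B = 88.3 - 46.0 = 42.3 m/s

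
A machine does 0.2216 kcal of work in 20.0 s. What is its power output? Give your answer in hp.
P = W/t = 927.2 J / 20 s = 46.36 W = 0.06217 hp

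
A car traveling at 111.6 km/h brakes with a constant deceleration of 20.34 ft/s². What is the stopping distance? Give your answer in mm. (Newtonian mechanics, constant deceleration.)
d = v₀² / (2a) (with unit conversion) = 77500.0 mm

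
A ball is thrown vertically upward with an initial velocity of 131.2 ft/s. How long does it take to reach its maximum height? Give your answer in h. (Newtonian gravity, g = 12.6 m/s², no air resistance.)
t_up = v₀/g (with unit conversion) = 0.0008816 h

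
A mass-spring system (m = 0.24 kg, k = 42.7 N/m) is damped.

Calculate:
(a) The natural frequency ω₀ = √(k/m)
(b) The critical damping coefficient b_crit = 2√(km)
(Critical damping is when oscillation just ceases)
ω₀ = √(k/m) = √(42.7/0.24) = 13.34 rad/s
b_crit = 2√(km) = 2√(42.7×0.24) = 6.402 kg/s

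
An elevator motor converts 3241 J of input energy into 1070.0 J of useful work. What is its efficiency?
η = W_out/W_in = 1070.0/3241 = 0.3301 = 33.01%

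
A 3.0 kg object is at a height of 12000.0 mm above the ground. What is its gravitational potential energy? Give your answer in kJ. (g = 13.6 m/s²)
PE = mgh = 3 kg × 13.6 m/s² × 12 m = 489.6 J = 0.4896 kJ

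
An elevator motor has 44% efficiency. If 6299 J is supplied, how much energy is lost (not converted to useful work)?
W_out = η × W_in = 0.44×6299 = 2771.6 J
W_lost = W_in − W_out = 6299 − 2771.6 = 3527.4 J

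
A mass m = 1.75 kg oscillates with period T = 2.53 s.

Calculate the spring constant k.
T = 2π√(m/k) → k = m(2π/T)² = 1.75×(2π/2.53)² = 10.79 N/m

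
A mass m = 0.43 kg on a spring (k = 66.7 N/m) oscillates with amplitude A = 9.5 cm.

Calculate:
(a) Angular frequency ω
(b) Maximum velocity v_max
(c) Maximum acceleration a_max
ω = √(k/m) = √(66.7/0.43) = 12.45 rad/s
v_max = ωA = 12.45×0.095 = 1.183 m/s
a_max = ω²A = 12.45²×0.095 = 14.74 m/s²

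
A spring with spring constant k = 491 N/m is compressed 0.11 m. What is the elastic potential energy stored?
PE = ½kx² = ½×491×0.11² = 2.971 J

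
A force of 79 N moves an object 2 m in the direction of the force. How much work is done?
W = Fd = 79×2 = 158.0 J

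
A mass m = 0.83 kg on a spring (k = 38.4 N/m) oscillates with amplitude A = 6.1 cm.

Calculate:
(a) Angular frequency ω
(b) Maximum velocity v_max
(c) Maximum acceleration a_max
ω = √(k/m) = √(38.4/0.83) = 6.802 rad/s
v_max = ωA = 6.802×0.061 = 0.4149 m/s
a_max = ω²A = 6.802²×0.061 = 2.822 m/s²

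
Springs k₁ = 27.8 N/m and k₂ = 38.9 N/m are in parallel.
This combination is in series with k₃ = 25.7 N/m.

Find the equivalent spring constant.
k₁₂ = k₁ + k₂ = 66.7 N/m (parallel)
1/k_eq = 1/k₁₂ + 1/k₃ → k_eq = 18.55 N/m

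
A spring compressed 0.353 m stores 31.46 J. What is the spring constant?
PE = ½kx² → k = 2PE/x² = 2×31.46/0.353² = 504.9 N/m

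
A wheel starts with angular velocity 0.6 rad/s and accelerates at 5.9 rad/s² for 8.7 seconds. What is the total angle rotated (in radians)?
θ = ω₀t + ½αt² = 0.6×8.7 + ½×5.9×8.7² = 228.51 rad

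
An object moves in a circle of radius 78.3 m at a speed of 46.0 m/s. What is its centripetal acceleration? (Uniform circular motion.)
a_c = v²/r = 46.0²/78.3 = 2116/78.3 = 27.02 m/s²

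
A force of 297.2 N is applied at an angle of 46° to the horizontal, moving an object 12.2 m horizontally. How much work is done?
W = Fd cosθ = 297.2×12.2×cos(46°) = 2518.7 J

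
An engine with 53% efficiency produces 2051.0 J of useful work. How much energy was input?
W_in = W_out/η = 2051.0/0.53 = 3869.8 J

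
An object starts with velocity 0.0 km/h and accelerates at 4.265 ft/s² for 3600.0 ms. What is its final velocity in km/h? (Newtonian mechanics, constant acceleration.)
v = v₀ + at (with unit conversion) = 16.85 km/h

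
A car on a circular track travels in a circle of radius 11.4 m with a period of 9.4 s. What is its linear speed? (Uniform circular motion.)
v = 2πr/T = 2π×11.4/9.4 = 7.62 m/s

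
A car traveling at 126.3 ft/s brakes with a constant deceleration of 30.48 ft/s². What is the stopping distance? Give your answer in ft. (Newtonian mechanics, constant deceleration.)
d = v₀² / (2a) (with unit conversion) = 261.7 ft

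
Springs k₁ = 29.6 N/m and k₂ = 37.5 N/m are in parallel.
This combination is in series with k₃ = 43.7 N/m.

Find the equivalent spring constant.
k₁₂ = k₁ + k₂ = 67.1 N/m (parallel)
1/k_eq = 1/k₁₂ + 1/k₃ → k_eq = 26.46 N/m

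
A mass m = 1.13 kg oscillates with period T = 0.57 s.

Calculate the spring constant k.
T = 2π√(m/k) → k = m(2π/T)² = 1.13×(2π/0.57)² = 137.3 N/m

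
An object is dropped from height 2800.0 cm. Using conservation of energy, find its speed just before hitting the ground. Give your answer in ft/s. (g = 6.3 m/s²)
mgh = ½mv² → v = √(2gh) = √(2×6.3×28) = 18.78 m/s = 61.62 ft/s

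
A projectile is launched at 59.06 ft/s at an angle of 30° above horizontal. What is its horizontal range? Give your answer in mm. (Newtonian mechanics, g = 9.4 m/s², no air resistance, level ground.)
R = v₀² sin(2θ) / g (with unit conversion) = 29860.0 mm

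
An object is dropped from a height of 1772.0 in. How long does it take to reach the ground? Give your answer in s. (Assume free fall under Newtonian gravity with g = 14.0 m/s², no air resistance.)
t = √(2h/g) (with unit conversion) = 2.536 s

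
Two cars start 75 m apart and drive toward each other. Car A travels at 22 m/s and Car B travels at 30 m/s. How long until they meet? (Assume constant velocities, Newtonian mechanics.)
Combined speed: v_combined = 22 + 30 = 52 m/s
Time to meet: t = d/52 = 75/52 = 1.44 s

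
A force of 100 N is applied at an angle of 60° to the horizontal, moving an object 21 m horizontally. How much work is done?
W = Fd cosθ = 100×21×cos(60°) = 1050.0 J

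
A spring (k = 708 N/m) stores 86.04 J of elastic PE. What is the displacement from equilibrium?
PE = ½kx² → x = √(2PE/k) = √(2×86.04/708) = 0.493 m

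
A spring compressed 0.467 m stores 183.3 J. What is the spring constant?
PE = ½kx² → k = 2PE/x² = 2×183.3/0.467² = 1681.0 N/m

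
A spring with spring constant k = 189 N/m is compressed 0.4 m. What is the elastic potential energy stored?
PE = ½kx² = ½×189×0.4² = 15.12 J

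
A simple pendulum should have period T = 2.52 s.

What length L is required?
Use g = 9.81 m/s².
T = 2π√(L/g) → L = g(T/2π)² = 9.81×(2.52/2π)² = 1.578 m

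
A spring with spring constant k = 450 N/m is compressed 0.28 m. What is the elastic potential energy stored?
PE = ½kx² = ½×450×0.28² = 17.64 J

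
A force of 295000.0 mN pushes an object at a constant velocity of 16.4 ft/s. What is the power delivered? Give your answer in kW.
P = Fv = 295 N × 4.999 m/s = 1475 W = 1.475 kW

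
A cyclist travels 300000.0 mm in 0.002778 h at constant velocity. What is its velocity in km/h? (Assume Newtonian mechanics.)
v = d/t (with unit conversion) = 108.0 km/h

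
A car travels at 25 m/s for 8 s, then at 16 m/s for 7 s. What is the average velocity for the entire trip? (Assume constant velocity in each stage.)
d₁ = v₁t₁ = 25 × 8 = 200 m
d₂ = v₂t₂ = 16 × 7 = 112 m
d_total = 312 m, t_total = 15 s
v_avg = d_total/t_total = 312/15 = 20.8 m/s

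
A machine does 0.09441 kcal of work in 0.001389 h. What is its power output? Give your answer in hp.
P = W/t = 395 J / 5 s = 79 W = 0.1059 hp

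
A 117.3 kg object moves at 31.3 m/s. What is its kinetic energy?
KE = ½mv² = ½×117.3×31.3² = 57458.82 J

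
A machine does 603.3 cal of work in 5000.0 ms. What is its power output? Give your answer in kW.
P = W/t = 2524 J / 5 s = 504.8 W = 0.5048 kW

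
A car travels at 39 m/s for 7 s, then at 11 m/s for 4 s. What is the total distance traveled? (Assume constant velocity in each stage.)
d₁ = v₁t₁ = 39 × 7 = 273 m
d₂ = v₂t₂ = 11 × 4 = 44 m
d_total = 273 + 44 = 317 m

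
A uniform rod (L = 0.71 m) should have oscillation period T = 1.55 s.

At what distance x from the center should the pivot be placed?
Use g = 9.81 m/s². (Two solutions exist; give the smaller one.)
T = 2π√((L²/12 + x²)/(gx)). Let c = T²g/(4π²) = 0.597.
x² − cx + L²/12 = 0 → x = (c − √(c² − L²/3))/2 = 0.08149 m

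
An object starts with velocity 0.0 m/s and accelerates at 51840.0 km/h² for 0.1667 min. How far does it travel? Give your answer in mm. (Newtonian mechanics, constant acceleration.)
d = v₀t + ½at² (with unit conversion) = 200100.0 mm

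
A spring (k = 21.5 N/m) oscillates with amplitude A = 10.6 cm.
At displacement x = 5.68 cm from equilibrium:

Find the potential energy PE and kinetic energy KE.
E_total = ½kA² = ½×21.5×(0.106)² = 0.1208 J
PE = ½kx² = ½×21.5×(0.0568)² = 0.03468 J
KE = E_total − PE = 0.0861 J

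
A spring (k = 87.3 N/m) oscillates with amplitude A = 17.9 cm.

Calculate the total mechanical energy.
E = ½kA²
E = ½kA² = ½×87.3×(0.179)² = 1.399 J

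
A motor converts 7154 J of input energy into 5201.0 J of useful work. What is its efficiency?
η = W_out/W_in = 5201.0/7154 = 0.727 = 72.7%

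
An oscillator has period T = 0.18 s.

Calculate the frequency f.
f = 1/T = 1/0.18 = 5.556 Hz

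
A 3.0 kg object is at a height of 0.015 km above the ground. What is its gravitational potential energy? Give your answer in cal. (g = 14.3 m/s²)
PE = mgh = 3 kg × 14.3 m/s² × 15 m = 643.5 J = 153.8 cal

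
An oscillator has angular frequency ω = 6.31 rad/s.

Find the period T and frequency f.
T = 2π/ω = 2π/6.31 = 0.9958 s; f = ω/2π = 1.004 Hz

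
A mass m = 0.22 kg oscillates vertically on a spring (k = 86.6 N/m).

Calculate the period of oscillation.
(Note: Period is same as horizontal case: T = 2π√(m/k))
T = 2π√(m/k) = 2π√(0.22/86.6) = 0.3167 s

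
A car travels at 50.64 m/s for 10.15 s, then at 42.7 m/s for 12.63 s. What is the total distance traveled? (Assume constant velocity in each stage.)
d₁ = v₁t₁ = 50.64 × 10.15 = 513.996 m
d₂ = v₂t₂ = 42.7 × 12.63 = 539.301 m
d_total = 513.996 + 539.301 = 1053.3 m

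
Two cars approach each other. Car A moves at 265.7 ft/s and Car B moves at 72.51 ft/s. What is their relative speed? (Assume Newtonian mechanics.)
v_rel = v_A + v_B = 265.7 + 72.51 = 338.2 ft/s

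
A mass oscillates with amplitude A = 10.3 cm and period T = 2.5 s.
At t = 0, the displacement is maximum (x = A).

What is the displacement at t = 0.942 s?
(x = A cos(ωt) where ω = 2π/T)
ω = 2π/T = 2π/2.5 = 2.513 rad/s
x = A cos(ωt) = 10.3×cos(2.513×0.942) = -7.365 cm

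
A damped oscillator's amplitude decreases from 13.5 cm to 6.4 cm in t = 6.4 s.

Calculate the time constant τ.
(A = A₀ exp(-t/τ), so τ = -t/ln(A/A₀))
A/A₀ = 6.4/13.5 = 0.4741; ln(A/A₀) = -0.7464
τ = −t/ln(A/A₀) = −6.4/-0.7464 = 8.575 s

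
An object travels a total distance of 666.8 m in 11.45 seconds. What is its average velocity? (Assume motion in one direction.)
v_avg = Δd / Δt = 666.8 / 11.45 = 58.24 m/s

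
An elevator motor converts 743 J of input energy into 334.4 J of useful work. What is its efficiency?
η = W_out/W_in = 334.4/743 = 0.4501 = 45.01%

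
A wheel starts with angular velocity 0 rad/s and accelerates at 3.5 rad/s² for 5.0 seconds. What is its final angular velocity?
ω = ω₀ + αt = 0 + 3.5 × 5.0 = 17.5 rad/s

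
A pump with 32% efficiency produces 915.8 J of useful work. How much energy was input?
W_in = W_out/η = 915.8/0.32 = 2861.9 J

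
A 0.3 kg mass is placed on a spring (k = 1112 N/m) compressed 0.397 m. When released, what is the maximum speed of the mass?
½kx² = ½mv² → v = x√(k/m) = 0.397×√(1112/0.3) = 24.17 m/s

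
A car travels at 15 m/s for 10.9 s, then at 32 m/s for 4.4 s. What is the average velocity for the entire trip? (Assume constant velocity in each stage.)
d₁ = v₁t₁ = 15 × 10.9 = 163.5 m
d₂ = v₂t₂ = 32 × 4.4 = 140.8 m
d_total = 304.3 m, t_total = 15.3 s
v_avg = d_total/t_total = 304.3/15.3 = 19.89 m/s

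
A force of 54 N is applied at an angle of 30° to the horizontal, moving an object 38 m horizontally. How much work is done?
W = Fd cosθ = 54×38×cos(30°) = 1777.1 J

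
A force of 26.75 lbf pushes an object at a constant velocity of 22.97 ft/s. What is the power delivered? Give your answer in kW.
P = Fv = 119 N × 7.001 m/s = 833.1 W = 0.8331 kW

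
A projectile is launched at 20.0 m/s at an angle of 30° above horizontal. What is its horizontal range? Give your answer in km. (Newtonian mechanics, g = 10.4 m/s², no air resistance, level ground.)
R = v₀² sin(2θ) / g (with unit conversion) = 0.03331 km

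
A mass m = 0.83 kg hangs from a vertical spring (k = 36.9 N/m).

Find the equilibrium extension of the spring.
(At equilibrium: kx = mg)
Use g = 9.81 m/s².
x_eq = mg/k = 0.83×9.81/36.9 = 0.2207 m = 22.07 cm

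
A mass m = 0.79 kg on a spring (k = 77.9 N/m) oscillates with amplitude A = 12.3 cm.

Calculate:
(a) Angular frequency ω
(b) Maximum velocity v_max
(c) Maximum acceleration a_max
ω = √(k/m) = √(77.9/0.79) = 9.93 rad/s
v_max = ωA = 9.93×0.123 = 1.221 m/s
a_max = ω²A = 9.93²×0.123 = 12.13 m/s²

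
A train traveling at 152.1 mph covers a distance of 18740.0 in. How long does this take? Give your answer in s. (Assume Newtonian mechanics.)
t = d/v (with unit conversion) = 7.0 s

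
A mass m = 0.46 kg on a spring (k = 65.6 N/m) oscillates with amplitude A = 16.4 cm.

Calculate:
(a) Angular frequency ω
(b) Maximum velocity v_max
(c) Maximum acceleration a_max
ω = √(k/m) = √(65.6/0.46) = 11.94 rad/s
v_max = ωA = 11.94×0.164 = 1.958 m/s
a_max = ω²A = 11.94²×0.164 = 23.39 m/s²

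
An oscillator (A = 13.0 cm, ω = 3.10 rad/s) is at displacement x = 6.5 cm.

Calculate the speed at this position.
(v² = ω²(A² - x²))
v = ω√(A² − x²) = 3.1×√(0.13² − 0.065²) = 0.349 m/s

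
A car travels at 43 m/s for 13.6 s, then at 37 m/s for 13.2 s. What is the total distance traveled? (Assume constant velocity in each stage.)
d₁ = v₁t₁ = 43 × 13.6 = 584.8 m
d₂ = v₂t₂ = 37 × 13.2 = 488.4 m
d_total = 584.8 + 488.4 = 1073.2 m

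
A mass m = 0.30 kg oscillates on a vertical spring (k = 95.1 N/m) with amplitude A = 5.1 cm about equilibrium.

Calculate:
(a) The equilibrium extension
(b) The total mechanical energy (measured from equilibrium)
x_eq = mg/k = 0.3×9.81/95.1 = 0.03095 m = 3.095 cm
E = ½kA² = ½×95.1×(0.051)² = 0.1237 J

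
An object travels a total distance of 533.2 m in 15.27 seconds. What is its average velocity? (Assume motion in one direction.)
v_avg = Δd / Δt = 533.2 / 15.27 = 34.92 m/s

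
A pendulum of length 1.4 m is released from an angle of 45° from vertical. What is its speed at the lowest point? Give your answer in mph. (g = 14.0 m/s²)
h = L(1 − cosθ) = 1.4×(1 − cos45°) = 0.4101 m
v = √(2gh) = √(2×14.0×0.4101) = 3.388 m/s = 7.58 mph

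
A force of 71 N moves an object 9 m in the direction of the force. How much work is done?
W = Fd = 71×9 = 639.0 J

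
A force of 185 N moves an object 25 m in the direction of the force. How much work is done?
W = Fd = 185×25 = 4625.0 J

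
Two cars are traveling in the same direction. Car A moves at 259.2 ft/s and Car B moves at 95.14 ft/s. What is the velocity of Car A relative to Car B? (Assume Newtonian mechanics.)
v_rel = v_A - v_B = 259.2 - 95.14 = 164.1 ft/s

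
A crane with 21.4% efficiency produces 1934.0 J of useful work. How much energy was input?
W_in = W_out/η = 1934.0/0.214 = 9037.4 J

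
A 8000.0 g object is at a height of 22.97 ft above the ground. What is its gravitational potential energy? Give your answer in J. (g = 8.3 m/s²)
PE = mgh = 8 kg × 8.3 m/s² × 7.001 m = 464.9 J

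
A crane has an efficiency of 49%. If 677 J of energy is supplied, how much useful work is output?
W_out = η × W_in = 0.49 × 677 = 331.73 J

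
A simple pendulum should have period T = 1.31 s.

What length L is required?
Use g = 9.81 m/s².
T = 2π√(L/g) → L = g(T/2π)² = 9.81×(1.31/2π)² = 0.4264 m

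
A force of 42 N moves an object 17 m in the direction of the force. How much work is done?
W = Fd = 42×17 = 714.0 J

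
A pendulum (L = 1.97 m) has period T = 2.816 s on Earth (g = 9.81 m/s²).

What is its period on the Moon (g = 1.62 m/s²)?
T = 2π√(L/g), so T_moon/T_earth = √(g_earth/g_moon)
T_moon = 2π√(1.97/1.62) = 6.929 s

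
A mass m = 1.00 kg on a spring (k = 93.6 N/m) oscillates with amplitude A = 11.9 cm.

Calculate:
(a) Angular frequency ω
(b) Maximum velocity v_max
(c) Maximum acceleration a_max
ω = √(k/m) = √(93.6/1.0) = 9.675 rad/s
v_max = ωA = 9.675×0.119 = 1.151 m/s
a_max = ω²A = 9.675²×0.119 = 11.14 m/s²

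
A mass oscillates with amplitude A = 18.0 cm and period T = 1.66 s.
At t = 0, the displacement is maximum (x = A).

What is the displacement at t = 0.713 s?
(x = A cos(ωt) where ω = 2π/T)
ω = 2π/T = 2π/1.66 = 3.785 rad/s
x = A cos(ωt) = 18.0×cos(3.785×0.713) = -16.26 cm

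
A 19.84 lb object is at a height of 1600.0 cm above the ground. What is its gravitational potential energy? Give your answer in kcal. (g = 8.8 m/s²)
PE = mgh = 8.999 kg × 8.8 m/s² × 16 m = 1267 J = 0.3028 kcal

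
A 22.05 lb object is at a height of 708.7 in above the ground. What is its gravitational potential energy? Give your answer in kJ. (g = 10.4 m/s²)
PE = mgh = 10 kg × 10.4 m/s² × 18 m = 1872 J = 1.872 kJ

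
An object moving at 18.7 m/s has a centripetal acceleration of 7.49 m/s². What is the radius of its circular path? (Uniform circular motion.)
r = v²/a_c = 18.7²/7.49 = 46.69 m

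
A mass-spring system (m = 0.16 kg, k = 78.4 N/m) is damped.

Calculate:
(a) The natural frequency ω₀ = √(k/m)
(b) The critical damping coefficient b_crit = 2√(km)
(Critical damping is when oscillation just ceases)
ω₀ = √(k/m) = √(78.4/0.16) = 22.14 rad/s
b_crit = 2√(km) = 2√(78.4×0.16) = 7.084 kg/s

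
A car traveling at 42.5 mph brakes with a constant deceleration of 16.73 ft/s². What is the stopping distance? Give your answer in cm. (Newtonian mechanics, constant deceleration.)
d = v₀² / (2a) (with unit conversion) = 3539.0 cm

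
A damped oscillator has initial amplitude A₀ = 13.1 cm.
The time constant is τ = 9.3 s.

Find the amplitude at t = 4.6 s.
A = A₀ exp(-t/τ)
A = A₀ exp(−t/τ) = 13.1×exp(−4.6/9.3) = 7.988 cm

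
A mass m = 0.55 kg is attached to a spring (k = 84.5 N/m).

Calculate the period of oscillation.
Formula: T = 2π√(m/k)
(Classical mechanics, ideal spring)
T = 2π√(m/k) = 2π√(0.55/84.5) = 0.5069 s; f = 1/T = 1.973 Hz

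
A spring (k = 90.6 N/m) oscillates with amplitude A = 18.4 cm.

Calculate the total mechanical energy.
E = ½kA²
E = ½kA² = ½×90.6×(0.184)² = 1.534 J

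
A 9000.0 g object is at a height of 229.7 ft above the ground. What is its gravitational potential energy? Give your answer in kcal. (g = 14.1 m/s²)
PE = mgh = 9 kg × 14.1 m/s² × 70.01 m = 8885 J = 2.123 kcal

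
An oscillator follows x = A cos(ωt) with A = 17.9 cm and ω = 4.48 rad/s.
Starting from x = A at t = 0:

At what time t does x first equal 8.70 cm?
cos(ωt) = x/A = 8.7/17.9 = 0.486
ωt = arccos(0.486) = 1.063 rad
t = 1.063/4.48 = 0.2373 s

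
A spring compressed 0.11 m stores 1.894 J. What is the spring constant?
PE = ½kx² → k = 2PE/x² = 2×1.894/0.11² = 313.1 N/m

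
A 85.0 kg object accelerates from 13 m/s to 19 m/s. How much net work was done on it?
W_net = ΔKE = ½m(v₂² − v₁²) = ½×85.0×(19² − 13²) = 8160.0 J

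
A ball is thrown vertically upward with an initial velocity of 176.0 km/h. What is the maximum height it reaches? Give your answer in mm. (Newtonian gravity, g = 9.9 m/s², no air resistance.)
h_max = v₀²/(2g) (with unit conversion) = 120700.0 mm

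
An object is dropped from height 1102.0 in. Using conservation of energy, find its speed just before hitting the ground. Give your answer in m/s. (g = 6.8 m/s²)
mgh = ½mv² → v = √(2gh) = √(2×6.8×27.99) = 19.51 m/s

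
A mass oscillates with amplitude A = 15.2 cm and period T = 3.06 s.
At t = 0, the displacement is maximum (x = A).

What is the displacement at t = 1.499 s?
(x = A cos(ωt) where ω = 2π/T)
ω = 2π/T = 2π/3.06 = 2.053 rad/s
x = A cos(ωt) = 15.2×cos(2.053×1.499) = -15.17 cm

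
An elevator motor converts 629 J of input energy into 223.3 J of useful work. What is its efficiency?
η = W_out/W_in = 223.3/629 = 0.355 = 35.5%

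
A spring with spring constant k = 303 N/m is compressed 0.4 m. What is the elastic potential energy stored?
PE = ½kx² = ½×303×0.4² = 24.24 J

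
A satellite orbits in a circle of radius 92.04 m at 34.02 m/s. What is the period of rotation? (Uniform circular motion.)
T = 2πr/v = 2π×92.04/34.02 = 17.0 s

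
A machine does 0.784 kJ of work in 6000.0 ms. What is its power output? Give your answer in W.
P = W/t = 784 J / 6 s = 130.7 W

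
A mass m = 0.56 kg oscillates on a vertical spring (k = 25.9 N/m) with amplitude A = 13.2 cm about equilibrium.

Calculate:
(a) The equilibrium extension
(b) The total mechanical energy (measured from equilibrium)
x_eq = mg/k = 0.56×9.81/25.9 = 0.2121 m = 21.21 cm
E = ½kA² = ½×25.9×(0.132)² = 0.2256 J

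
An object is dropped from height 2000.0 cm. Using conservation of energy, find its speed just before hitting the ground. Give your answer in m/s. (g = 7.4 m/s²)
mgh = ½mv² → v = √(2gh) = √(2×7.4×20) = 17.2 m/s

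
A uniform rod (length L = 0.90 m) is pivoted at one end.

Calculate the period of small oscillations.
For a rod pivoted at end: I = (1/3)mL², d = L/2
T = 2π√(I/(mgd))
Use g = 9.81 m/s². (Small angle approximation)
I/m = (1/3)L² = 0.27 m²; d = L/2 = 0.45 m
T = 2π√(I/(mgd)) = 2π√(0.27/(9.81×0.45)) = 1.554 s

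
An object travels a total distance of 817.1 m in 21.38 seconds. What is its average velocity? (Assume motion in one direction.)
v_avg = Δd / Δt = 817.1 / 21.38 = 38.22 m/s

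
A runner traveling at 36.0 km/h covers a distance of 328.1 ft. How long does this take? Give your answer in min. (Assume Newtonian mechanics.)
t = d/v (with unit conversion) = 0.1667 min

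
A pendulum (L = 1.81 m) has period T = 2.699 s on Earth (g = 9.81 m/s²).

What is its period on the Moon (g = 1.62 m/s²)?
T = 2π√(L/g), so T_moon/T_earth = √(g_earth/g_moon)
T_moon = 2π√(1.81/1.62) = 6.641 s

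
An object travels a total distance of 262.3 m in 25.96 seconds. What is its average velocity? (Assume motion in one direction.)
v_avg = Δd / Δt = 262.3 / 25.96 = 10.1 m/s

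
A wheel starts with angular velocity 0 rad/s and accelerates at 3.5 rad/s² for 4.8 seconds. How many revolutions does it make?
θ = ω₀t + ½αt² = 0×4.8 + ½×3.5×4.8² = 40.32 rad
Revolutions = θ/(2π) = 40.32/(2π) = 6.42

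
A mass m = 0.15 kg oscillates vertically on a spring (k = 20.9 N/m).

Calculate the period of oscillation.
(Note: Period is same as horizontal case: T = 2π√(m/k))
T = 2π√(m/k) = 2π√(0.15/20.9) = 0.5323 s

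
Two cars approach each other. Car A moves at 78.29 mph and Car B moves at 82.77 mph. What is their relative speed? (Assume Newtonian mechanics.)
v_rel = v_A + v_B = 78.29 + 82.77 = 161.1 mph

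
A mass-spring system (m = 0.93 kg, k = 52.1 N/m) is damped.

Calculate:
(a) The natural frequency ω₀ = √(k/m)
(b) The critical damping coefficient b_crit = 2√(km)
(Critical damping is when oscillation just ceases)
ω₀ = √(k/m) = √(52.1/0.93) = 7.485 rad/s
b_crit = 2√(km) = 2√(52.1×0.93) = 13.92 kg/s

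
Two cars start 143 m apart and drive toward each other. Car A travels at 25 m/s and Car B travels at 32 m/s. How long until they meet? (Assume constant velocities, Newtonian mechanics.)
Combined speed: v_combined = 25 + 32 = 57 m/s
Time to meet: t = d/57 = 143/57 = 2.51 s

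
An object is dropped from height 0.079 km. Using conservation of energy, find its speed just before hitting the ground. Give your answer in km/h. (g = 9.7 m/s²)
mgh = ½mv² → v = √(2gh) = √(2×9.7×79) = 39.15 m/s = 140.9 km/h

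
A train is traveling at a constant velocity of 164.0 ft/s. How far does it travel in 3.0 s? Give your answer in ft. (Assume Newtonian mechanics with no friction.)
d = vt (with unit conversion) = 492.0 ft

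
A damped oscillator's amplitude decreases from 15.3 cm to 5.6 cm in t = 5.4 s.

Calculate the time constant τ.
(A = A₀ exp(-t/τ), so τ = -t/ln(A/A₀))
A/A₀ = 5.6/15.3 = 0.366; ln(A/A₀) = -1.005
τ = −t/ln(A/A₀) = −5.4/-1.005 = 5.373 s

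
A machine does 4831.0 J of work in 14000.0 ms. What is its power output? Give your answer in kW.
P = W/t = 4831 J / 14 s = 345.1 W = 0.3451 kW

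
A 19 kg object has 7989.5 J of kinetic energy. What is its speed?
KE = ½mv² → v = √(2KE/m) = √(2×7989.5/19) = 29.0 m/s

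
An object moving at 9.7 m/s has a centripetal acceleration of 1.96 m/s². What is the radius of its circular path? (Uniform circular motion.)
r = v²/a_c = 9.7²/1.96 = 48.01 m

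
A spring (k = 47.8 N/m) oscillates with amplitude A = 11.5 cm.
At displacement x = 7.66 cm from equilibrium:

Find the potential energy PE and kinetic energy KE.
E_total = ½kA² = ½×47.8×(0.115)² = 0.3161 J
PE = ½kx² = ½×47.8×(0.0766)² = 0.1402 J
KE = E_total − PE = 0.1758 J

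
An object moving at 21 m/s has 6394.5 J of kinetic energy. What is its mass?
KE = ½mv² → m = 2KE/v² = 2×6394.5/21² = 29.0 kg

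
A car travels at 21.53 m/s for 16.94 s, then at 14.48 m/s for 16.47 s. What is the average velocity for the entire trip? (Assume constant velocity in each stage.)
d₁ = v₁t₁ = 21.53 × 16.94 = 364.718 m
d₂ = v₂t₂ = 14.48 × 16.47 = 238.486 m
d_total = 603.2 m, t_total = 33.41 s
v_avg = d_total/t_total = 603.2/33.41 = 18.05 m/s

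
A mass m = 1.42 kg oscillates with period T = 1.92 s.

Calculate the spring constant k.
T = 2π√(m/k) → k = m(2π/T)² = 1.42×(2π/1.92)² = 15.21 N/m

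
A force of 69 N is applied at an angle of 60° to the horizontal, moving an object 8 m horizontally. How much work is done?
W = Fd cosθ = 69×8×cos(60°) = 276.0 J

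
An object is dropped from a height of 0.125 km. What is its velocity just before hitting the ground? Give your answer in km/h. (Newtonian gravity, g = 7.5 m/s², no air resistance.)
v = √(2gh) (with unit conversion) = 155.9 km/h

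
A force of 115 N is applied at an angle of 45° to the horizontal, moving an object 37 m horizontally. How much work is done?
W = Fd cosθ = 115×37×cos(45°) = 3008.7 J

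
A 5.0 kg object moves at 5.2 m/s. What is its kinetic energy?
KE = ½mv² = ½×5.0×5.2² = 67.6 J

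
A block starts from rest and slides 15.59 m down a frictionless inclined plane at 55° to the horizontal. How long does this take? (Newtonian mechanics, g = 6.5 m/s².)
a = g sin(θ) = 6.5 × sin(55°) = 5.32 m/s²
t = √(2d/a) = √(2 × 15.59 / 5.32) = 2.42 s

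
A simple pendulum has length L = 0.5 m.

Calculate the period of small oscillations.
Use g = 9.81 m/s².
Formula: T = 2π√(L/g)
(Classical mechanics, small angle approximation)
T = 2π√(L/g) = 2π√(0.5/9.81) = 1.419 s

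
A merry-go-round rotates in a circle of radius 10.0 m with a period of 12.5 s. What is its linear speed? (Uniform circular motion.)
v = 2πr/T = 2π×10.0/12.5 = 5.03 m/s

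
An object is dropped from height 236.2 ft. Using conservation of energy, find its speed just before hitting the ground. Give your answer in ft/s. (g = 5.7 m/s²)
mgh = ½mv² → v = √(2gh) = √(2×5.7×71.99) = 28.65 m/s = 93.99 ft/s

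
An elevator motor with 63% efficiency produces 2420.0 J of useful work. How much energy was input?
W_in = W_out/η = 2420.0/0.63 = 3841.3 J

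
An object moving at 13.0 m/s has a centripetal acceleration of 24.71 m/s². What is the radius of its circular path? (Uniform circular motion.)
r = v²/a_c = 13.0²/24.71 = 6.84 m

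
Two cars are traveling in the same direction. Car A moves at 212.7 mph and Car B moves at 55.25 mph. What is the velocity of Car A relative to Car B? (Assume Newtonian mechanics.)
v_rel = v_A - v_B = 212.7 - 55.25 = 157.4 mph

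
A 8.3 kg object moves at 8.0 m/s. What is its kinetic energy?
KE = ½mv² = ½×8.3×8.0² = 265.6 J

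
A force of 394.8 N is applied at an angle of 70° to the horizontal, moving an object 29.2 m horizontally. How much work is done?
W = Fd cosθ = 394.8×29.2×cos(70°) = 3942.9 J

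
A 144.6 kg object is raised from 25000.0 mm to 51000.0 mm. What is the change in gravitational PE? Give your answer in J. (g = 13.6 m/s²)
ΔPE = mg(h₂ − h₁) = 144.6 kg × 13.6 m/s² × (51 − 25) m = 5.113e+04 J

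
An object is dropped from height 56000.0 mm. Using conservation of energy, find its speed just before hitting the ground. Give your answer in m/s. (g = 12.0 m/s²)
mgh = ½mv² → v = √(2gh) = √(2×12.0×56) = 36.66 m/s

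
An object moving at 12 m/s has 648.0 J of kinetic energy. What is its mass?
KE = ½mv² → m = 2KE/v² = 2×648.0/12² = 9.0 kg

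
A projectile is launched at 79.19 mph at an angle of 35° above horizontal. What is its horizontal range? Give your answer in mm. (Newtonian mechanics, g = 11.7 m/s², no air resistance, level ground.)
R = v₀² sin(2θ) / g (with unit conversion) = 100700.0 mm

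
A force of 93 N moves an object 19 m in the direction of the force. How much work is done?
W = Fd = 93×19 = 1767.0 J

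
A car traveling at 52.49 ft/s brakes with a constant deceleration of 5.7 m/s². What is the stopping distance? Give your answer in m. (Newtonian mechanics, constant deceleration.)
d = v₀² / (2a) (with unit conversion) = 22.45 m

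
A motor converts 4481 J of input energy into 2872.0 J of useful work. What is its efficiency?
η = W_out/W_in = 2872.0/4481 = 0.6409 = 64.09%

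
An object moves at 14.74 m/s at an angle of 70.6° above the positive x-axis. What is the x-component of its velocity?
vₓ = v cos(θ) = 14.74 × cos(70.6°) = 4.9 m/s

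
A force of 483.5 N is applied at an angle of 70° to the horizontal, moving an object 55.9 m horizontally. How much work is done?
W = Fd cosθ = 483.5×55.9×cos(70°) = 9244.0 J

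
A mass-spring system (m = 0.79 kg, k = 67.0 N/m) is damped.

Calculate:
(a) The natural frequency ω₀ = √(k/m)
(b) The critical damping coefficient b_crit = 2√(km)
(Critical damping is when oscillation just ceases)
ω₀ = √(k/m) = √(67.0/0.79) = 9.209 rad/s
b_crit = 2√(km) = 2√(67.0×0.79) = 14.55 kg/s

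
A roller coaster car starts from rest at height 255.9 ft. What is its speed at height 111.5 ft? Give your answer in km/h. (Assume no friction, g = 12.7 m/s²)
mgh₁ = ½mv₂² + mgh₂ → v₂ = √(2g(h₁−h₂)) = √(2×12.7×(78−33.99)) = 33.44 m/s = 120.4 km/h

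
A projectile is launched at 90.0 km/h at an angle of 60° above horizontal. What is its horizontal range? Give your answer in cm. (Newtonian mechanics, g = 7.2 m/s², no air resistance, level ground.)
R = v₀² sin(2θ) / g (with unit conversion) = 7518.0 cm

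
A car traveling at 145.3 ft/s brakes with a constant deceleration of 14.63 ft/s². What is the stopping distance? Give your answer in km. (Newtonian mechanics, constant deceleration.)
d = v₀² / (2a) (with unit conversion) = 0.2199 km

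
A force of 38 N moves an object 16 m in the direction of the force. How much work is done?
W = Fd = 38×16 = 608.0 J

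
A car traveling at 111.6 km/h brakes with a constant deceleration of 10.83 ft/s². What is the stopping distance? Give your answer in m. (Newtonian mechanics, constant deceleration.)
d = v₀² / (2a) (with unit conversion) = 145.6 m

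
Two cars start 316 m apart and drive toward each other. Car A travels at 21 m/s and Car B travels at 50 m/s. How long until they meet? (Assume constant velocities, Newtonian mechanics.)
Combined speed: v_combined = 21 + 50 = 71 m/s
Time to meet: t = d/71 = 316/71 = 4.45 s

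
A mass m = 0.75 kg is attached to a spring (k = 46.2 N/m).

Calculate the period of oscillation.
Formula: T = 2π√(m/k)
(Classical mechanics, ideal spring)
T = 2π√(m/k) = 2π√(0.75/46.2) = 0.8006 s; f = 1/T = 1.249 Hz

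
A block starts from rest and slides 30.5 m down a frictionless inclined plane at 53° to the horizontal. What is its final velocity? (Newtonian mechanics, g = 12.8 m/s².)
a = g sin(θ) = 12.8 × sin(53°) = 10.22 m/s²
v = √(2ad) = √(2 × 10.22 × 30.5) = 24.97 m/s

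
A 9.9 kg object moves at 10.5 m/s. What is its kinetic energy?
KE = ½mv² = ½×9.9×10.5² = 545.7375 J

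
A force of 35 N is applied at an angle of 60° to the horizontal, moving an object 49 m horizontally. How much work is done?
W = Fd cosθ = 35×49×cos(60°) = 857.5 J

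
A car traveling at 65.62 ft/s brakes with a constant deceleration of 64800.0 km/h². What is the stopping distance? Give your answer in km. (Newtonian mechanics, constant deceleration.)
d = v₀² / (2a) (with unit conversion) = 0.04 km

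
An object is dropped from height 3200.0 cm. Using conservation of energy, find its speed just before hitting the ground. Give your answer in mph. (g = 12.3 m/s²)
mgh = ½mv² → v = √(2gh) = √(2×12.3×32) = 28.06 m/s = 62.76 mph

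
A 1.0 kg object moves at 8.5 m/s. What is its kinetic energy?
KE = ½mv² = ½×1.0×8.5² = 36.125 J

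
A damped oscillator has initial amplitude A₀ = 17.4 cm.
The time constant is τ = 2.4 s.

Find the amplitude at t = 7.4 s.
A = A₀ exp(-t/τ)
A = A₀ exp(−t/τ) = 17.4×exp(−7.4/2.4) = 0.797 cm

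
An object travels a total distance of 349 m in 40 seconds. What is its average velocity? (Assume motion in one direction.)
v_avg = Δd / Δt = 349 / 40 = 8.72 m/s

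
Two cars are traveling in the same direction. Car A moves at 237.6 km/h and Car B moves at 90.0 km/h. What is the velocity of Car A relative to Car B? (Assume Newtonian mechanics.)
v_rel = v_A - v_B = 237.6 - 90.0 = 147.6 km/h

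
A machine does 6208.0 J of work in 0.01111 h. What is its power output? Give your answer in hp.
P = W/t = 6208 J / 40 s = 155.2 W = 0.2081 hp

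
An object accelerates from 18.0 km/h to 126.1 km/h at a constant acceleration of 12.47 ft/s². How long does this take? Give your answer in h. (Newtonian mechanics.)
t = (v - v₀)/a (with unit conversion) = 0.002195 h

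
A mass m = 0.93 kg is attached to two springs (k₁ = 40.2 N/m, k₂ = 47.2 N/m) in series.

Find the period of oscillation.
k_eq = k₁k₂/(k₁+k₂) = 21.71 N/m
T = 2π√(m/k_eq) = 2π√(0.93/21.71) = 1.3 s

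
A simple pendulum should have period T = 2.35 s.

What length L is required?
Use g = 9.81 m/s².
T = 2π√(L/g) → L = g(T/2π)² = 9.81×(2.35/2π)² = 1.372 m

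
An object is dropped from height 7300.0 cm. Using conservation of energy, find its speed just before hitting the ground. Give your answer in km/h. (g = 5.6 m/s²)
mgh = ½mv² → v = √(2gh) = √(2×5.6×73) = 28.59 m/s = 102.9 km/h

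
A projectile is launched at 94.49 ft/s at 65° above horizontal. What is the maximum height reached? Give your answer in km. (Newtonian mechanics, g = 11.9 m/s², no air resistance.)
H = v₀²sin²(θ)/(2g) (with unit conversion) = 0.02863 km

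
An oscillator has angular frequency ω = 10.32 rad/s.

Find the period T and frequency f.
T = 2π/ω = 2π/10.32 = 0.6088 s; f = ω/2π = 1.642 Hz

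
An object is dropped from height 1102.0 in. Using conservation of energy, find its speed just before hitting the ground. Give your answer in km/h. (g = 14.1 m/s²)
mgh = ½mv² → v = √(2gh) = √(2×14.1×27.99) = 28.1 m/s = 101.1 km/h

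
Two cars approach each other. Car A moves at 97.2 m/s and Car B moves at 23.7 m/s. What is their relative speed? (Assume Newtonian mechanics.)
v_rel = v_A + v_B = 97.2 + 23.7 = 120.9 m/s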